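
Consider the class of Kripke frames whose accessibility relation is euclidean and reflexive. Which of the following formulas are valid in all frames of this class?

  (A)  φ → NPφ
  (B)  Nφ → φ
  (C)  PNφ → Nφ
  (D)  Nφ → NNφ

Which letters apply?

A reflexive euclidean relation is also symmetric (from wRw and wRv the euclidean condition gives vRw) and hence transitive; it is an equivalence relation.
(A) φ → NPφ (axiom B) characterises the symmetric frames. Every such R is symmetric — valid.
(B) Nφ → φ is axiom T; it is valid on a frame exactly when R is reflexive. Every such R is reflexive, so valid.
(C) the dual of axiom 5: valid iff R is euclidean. Every such R is euclidean — valid.
(D) Nφ → NNφ is axiom 4, which corresponds to transitivity. Every such R is transitive — valid.

A, B, C, D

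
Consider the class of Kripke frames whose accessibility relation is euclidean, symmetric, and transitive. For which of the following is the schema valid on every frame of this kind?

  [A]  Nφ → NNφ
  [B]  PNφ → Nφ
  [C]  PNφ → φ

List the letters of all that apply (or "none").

(A) Nφ → NNφ is axiom 4; it is valid on a frame exactly when R is transitive. Every such R is transitive, so valid.
(B) PNφ → Nφ is the dual of axiom 5, which corresponds to the euclidean property. Every such R is euclidean — valid.
(C) PNφ → φ is the dual of axiom B; it is valid on a frame exactly when R is symmetric. Every such R is symmetric, so valid.

A, B, C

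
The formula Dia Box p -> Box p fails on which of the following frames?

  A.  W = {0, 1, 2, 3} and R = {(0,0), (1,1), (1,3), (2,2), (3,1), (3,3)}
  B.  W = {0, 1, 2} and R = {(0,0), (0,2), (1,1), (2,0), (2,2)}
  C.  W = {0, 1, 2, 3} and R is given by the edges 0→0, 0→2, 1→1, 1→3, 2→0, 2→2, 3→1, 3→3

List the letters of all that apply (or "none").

none

The schema Dia Box p -> Box p is the dual of axiom 5; it is valid on a frame iff R is euclidean.
(A) R is euclidean (any two R-successors of the same world are R-related), so the schema is valid here.
(B) R is euclidean (any two R-successors of the same world are R-related), so the schema is valid here.
(C) R is euclidean (any two R-successors of the same world are R-related), so the schema is valid here.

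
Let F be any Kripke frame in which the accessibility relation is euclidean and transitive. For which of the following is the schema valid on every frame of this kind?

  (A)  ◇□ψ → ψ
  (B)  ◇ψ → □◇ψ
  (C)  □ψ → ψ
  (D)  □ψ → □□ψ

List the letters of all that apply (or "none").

(A) ◇□ψ → ψ is the dual of axiom B, which corresponds to symmetry. Such an R need not be symmetric — not valid.
(B) axiom 5: valid iff R is euclidean. Every such R is euclidean — valid.
(C) □ψ → ψ is axiom T; it is valid on a frame exactly when R is reflexive. Such an R need not be reflexive, so not valid.
(D) axiom 4: valid iff R is transitive. Every such R is transitive — valid.

B, D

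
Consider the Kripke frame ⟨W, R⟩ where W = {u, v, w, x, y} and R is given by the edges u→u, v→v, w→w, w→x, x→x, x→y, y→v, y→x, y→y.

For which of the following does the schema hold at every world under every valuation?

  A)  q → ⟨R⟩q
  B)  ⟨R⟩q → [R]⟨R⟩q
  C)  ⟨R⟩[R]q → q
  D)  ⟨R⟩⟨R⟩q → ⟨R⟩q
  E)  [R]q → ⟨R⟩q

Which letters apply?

A, E

R is reflexive: each world relates to itself.
R is not symmetric: w R x but not x R w.
R is not transitive: w R x and x R y but not w R y.
R is not euclidean: w R x and w R w but not x R w.
R is serial: every world has an R-successor.
(A) q → ⟨R⟩q is the dual of axiom T; it is valid on a frame exactly when R is reflexive. R is reflexive, so valid.
(B) axiom 5: valid iff R is euclidean. R is not euclidean — not valid.
(C) ⟨R⟩[R]q → q is the dual of axiom B; it is valid on a frame exactly when R is symmetric. R is not symmetric, so not valid.
(D) ⟨R⟩⟨R⟩q → ⟨R⟩q is the dual of axiom 4; it is valid on a frame exactly when R is transitive. R is not transitive, so not valid.
(E) [R]q → ⟨R⟩q is axiom D; it is valid on a frame exactly when R is serial. R is serial, so valid.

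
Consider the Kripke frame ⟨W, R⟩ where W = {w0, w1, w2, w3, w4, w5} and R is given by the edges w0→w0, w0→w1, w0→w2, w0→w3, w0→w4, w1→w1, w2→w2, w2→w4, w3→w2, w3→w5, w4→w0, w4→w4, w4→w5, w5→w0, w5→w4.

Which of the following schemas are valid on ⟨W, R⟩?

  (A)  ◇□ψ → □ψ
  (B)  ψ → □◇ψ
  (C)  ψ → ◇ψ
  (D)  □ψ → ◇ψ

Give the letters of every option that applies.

R is not reflexive: not w3 R w3.
R is not symmetric: w0 R w1 but not w1 R w0.
R is not euclidean: w0 R w1 and w0 R w0 but not w1 R w0.
R is serial: every world has an R-successor.
(A) ◇□ψ → □ψ is the dual of axiom 5; it is valid on a frame exactly when R is euclidean. R is not euclidean, so not valid.
(B) axiom B: valid iff R is symmetric. R is not symmetric — not valid.
(C) the dual of axiom T: valid iff R is reflexive. R is not reflexive — not valid.
(D) □ψ → ◇ψ is axiom D, which corresponds to seriality. R is serial — valid.

D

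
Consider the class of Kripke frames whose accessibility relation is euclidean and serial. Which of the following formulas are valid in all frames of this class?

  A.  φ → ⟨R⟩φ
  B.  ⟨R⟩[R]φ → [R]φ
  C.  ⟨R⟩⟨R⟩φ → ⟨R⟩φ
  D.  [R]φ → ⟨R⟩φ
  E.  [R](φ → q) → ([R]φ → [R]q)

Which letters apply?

B, D, E

(A) φ → ⟨R⟩φ is the dual of axiom T; it is valid on a frame exactly when R is reflexive. Such an R need not be reflexive, so not valid.
(B) ⟨R⟩[R]φ → [R]φ is the dual of axiom 5, which corresponds to the euclidean property. Every such R is euclidean — valid.
(C) the dual of axiom 4: valid iff R is transitive. Such an R need not be transitive — not valid.
(D) [R]φ → ⟨R⟩φ is axiom D; it is valid on a frame exactly when R is serial. Every such R is serial, so valid.
(E) [R](φ → q) → ([R]φ → [R]q) is axiom K, valid on every Kripke frame — valid.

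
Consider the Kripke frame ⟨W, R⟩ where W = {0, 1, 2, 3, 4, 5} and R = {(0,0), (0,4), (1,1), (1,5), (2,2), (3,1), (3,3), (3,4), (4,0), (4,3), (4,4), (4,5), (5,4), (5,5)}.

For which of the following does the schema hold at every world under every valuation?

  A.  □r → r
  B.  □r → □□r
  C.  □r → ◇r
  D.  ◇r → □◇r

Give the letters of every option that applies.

R is reflexive: each world relates to itself.
R is not transitive: 0 R 4 and 4 R 3 but not 0 R 3.
R is not euclidean: 1 R 5 and 1 R 1 but not 5 R 1.
R is serial: every world has an R-successor.
(A) □r → r is axiom T, which corresponds to reflexivity. R is reflexive — valid.
(B) axiom 4: valid iff R is transitive. R is not transitive — not valid.
(C) axiom D: valid iff R is serial. R is serial — valid.
(D) ◇r → □◇r is axiom 5; it is valid on a frame exactly when R is euclidean. R is not euclidean, so not valid.

A, C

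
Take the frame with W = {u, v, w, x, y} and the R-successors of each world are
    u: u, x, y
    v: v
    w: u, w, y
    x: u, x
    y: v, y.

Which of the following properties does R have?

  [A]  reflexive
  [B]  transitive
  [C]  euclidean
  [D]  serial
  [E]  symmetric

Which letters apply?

A, D

(A) reflexive: each world relates to itself.
(B) not transitive: u R y and y R v but not u R v.
(C) not euclidean: u R x and u R y but not x R y.
(D) serial: every world has an R-successor.
(E) not symmetric: u R y but not y R u.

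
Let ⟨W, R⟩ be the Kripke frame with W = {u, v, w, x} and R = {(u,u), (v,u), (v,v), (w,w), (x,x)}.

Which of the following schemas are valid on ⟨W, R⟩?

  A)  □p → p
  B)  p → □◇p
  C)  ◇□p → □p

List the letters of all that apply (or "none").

A

R is reflexive: each world relates to itself.
R is not symmetric: v R u but not u R v.
R is not euclidean: v R u and v R v but not u R v.
(A) axiom T: valid iff R is reflexive. R is reflexive — valid.
(B) p → □◇p is axiom B; it is valid on a frame exactly when R is symmetric. R is not symmetric, so not valid.
(C) ◇□p → □p is the dual of axiom 5, which corresponds to the euclidean property. R is not euclidean — not valid.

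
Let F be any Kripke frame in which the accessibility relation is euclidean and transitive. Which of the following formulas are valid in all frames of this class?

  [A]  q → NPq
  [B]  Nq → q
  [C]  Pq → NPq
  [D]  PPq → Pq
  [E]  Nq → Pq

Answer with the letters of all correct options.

C, D

(A) q → NPq is axiom B; it is valid on a frame exactly when R is symmetric. Such an R need not be symmetric, so not valid.
(B) axiom T: valid iff R is reflexive. Such an R need not be reflexive — not valid.
(C) Pq → NPq is axiom 5, which corresponds to the euclidean property. Every such R is euclidean — valid.
(D) PPq → Pq (the dual of axiom 4) characterises the transitive frames. Every such R is transitive — valid.
(E) Nq → Pq is axiom D, which corresponds to seriality. Such an R need not be serial — not valid.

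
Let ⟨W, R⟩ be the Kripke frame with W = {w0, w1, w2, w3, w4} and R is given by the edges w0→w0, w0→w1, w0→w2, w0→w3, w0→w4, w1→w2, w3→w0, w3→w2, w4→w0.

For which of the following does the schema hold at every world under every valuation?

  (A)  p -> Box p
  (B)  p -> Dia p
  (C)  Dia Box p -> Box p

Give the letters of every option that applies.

R is not reflexive: not w1 R w1.
R is not euclidean: w0 R w1 and w0 R w0 but not w1 R w0.
R is not a subset of the identity: w0 R w1 with w0 ≠ w1.
(A) p -> Box p (equivalent to ◇p→p) corresponds to R being a subset of the identity. Here R ⊄ identity, so not valid.
(B) p -> Dia p is the dual of axiom T; it is valid on a frame exactly when R is reflexive. R is not reflexive, so not valid.
(C) Dia Box p -> Box p is the dual of axiom 5, which corresponds to the euclidean property. R is not euclidean — not valid.

none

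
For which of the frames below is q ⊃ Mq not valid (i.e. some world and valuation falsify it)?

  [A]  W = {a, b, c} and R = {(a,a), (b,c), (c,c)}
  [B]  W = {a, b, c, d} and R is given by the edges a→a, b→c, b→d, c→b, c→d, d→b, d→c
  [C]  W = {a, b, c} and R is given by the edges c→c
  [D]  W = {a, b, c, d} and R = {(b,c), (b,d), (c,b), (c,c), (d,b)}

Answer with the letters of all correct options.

A, B, C, D

The schema q ⊃ Mq is the dual of axiom T; it is valid on a frame iff R is reflexive.
(A) R is not reflexive (not b R b), so the schema fails here.
(B) R is not reflexive (not b R b), so the schema fails here.
(C) R is not reflexive (not a R a), so the schema fails here.
(D) R is not reflexive (not a R a), so the schema fails here.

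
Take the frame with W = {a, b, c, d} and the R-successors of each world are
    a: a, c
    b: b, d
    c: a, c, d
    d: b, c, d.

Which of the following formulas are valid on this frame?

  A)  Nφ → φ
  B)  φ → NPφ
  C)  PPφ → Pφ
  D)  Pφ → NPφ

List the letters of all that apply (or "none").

A, B

R is reflexive: each world relates to itself.
R is symmetric: every R-edge is matched by its reverse.
R is not transitive: a R c and c R d but not a R d.
R is not euclidean: c R a and c R d but not a R d.
(A) Nφ → φ (axiom T) characterises the reflexive frames. R is reflexive — valid.
(B) φ → NPφ is axiom B, which corresponds to symmetry. R is symmetric — valid.
(C) the dual of axiom 4: valid iff R is transitive. R is not transitive — not valid.
(D) axiom 5: valid iff R is euclidean. R is not euclidean — not valid.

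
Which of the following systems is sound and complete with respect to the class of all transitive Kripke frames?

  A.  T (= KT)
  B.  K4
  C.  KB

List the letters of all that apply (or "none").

(A) T (= KT) is determined by the class of reflexive frames.
(B) K4 is determined by exactly this class.
(C) KB is determined by the class of symmetric frames.

B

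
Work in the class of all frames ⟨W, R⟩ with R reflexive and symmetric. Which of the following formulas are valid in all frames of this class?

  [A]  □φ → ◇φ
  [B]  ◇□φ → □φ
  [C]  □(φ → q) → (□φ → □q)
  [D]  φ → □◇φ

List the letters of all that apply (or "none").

A, C, D

Reflexive relations are serial.
(A) axiom D: valid iff R is serial. Every such R is serial — valid.
(B) the dual of axiom 5: valid iff R is euclidean. Such an R need not be euclidean — not valid.
(C) □(φ → q) → (□φ → □q) is axiom K, valid on every Kripke frame — valid.
(D) φ → □◇φ is axiom B; it is valid on a frame exactly when R is symmetric. Every such R is symmetric, so valid.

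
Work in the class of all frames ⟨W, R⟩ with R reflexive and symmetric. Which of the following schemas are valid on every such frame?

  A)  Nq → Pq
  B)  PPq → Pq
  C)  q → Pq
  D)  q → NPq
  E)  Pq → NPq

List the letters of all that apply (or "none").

Reflexive relations are serial.
(A) Nq → Pq is axiom D, which corresponds to seriality. Every such R is serial — valid.
(B) PPq → Pq (the dual of axiom 4) characterises the transitive frames. Such an R need not be transitive — not valid.
(C) the dual of axiom T: valid iff R is reflexive. Every such R is reflexive — valid.
(D) q → NPq (axiom B) characterises the symmetric frames. Every such R is symmetric — valid.
(E) Pq → NPq (axiom 5) characterises the euclidean frames. Such an R need not be euclidean — not valid.

A, C, D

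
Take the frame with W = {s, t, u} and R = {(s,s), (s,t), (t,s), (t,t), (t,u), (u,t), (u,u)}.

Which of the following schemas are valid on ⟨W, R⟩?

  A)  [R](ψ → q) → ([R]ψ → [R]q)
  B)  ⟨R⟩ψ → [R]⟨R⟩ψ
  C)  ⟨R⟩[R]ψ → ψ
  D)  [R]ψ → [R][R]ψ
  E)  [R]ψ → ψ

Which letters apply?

A, C, E

R is reflexive: each world relates to itself.
R is symmetric: every R-edge is matched by its reverse.
R is not transitive: s R t and t R u but not s R u.
R is not euclidean: t R s and t R u but not s R u.
(A) [R](ψ → q) → ([R]ψ → [R]q) is the K axiom; it holds on all frames — valid.
(B) ⟨R⟩ψ → [R]⟨R⟩ψ (axiom 5) characterises the euclidean frames. R is not euclidean — not valid.
(C) the dual of axiom B: valid iff R is symmetric. R is symmetric — valid.
(D) [R]ψ → [R][R]ψ is axiom 4, which corresponds to transitivity. R is not transitive — not valid.
(E) axiom T: valid iff R is reflexive. R is reflexive — valid.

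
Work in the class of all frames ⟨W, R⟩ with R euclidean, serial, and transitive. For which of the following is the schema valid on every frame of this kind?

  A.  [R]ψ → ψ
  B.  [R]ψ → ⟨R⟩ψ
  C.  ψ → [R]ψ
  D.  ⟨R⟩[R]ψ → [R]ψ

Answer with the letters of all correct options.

B, D

(A) axiom T: valid iff R is reflexive. Such an R need not be reflexive — not valid.
(B) [R]ψ → ⟨R⟩ψ (axiom D) characterises the serial frames. Every such R is serial — valid.
(C) ψ → [R]ψ (equivalent to ◇p→p) corresponds to R being a subset of the identity. Such an R need not be a subset of the identity, so not valid.
(D) the dual of axiom 5: valid iff R is euclidean. Every such R is euclidean — valid.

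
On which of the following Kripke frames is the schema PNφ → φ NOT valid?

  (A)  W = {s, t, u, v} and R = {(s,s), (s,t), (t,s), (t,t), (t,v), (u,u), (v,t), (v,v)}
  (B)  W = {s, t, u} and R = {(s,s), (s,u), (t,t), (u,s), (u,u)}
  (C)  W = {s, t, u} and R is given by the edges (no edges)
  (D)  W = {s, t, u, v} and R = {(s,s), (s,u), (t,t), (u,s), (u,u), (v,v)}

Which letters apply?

none

The schema PNφ → φ is the dual of axiom B; it is valid on a frame iff R is symmetric.
(A) R is symmetric (every R-edge is matched by its reverse), so the schema is valid here.
(B) R is symmetric (every R-edge is matched by its reverse), so the schema is valid here.
(C) R is symmetric (every R-edge is matched by its reverse), so the schema is valid here.
(D) R is symmetric (every R-edge is matched by its reverse), so the schema is valid here.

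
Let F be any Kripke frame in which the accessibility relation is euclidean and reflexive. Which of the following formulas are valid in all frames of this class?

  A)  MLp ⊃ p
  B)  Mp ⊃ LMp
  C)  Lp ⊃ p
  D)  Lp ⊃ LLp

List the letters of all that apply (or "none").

A, B, C, D

A reflexive euclidean relation is also symmetric (from wRw and wRv the euclidean condition gives vRw) and hence transitive; it is an equivalence relation.
(A) the dual of axiom B: valid iff R is symmetric. Every such R is symmetric — valid.
(B) Mp ⊃ LMp (axiom 5) characterises the euclidean frames. Every such R is euclidean — valid.
(C) Lp ⊃ p is axiom T, which corresponds to reflexivity. Every such R is reflexive — valid.
(D) axiom 4: valid iff R is transitive. Every such R is transitive — valid.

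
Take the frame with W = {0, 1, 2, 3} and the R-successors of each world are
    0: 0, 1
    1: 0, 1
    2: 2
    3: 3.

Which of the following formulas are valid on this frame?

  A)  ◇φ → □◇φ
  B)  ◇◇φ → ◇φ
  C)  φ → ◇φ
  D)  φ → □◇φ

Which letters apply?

A, B, C, D

R is reflexive: each world relates to itself.
R is symmetric: every R-edge is matched by its reverse.
R is transitive: R is closed under composition.
R is euclidean: any two R-successors of the same world are R-related.
(A) ◇φ → □◇φ is axiom 5, which corresponds to the euclidean property. R is euclidean — valid.
(B) ◇◇φ → ◇φ (the dual of axiom 4) characterises the transitive frames. R is transitive — valid.
(C) φ → ◇φ is the dual of axiom T; it is valid on a frame exactly when R is reflexive. R is reflexive, so valid.
(D) axiom B: valid iff R is symmetric. R is symmetric — valid.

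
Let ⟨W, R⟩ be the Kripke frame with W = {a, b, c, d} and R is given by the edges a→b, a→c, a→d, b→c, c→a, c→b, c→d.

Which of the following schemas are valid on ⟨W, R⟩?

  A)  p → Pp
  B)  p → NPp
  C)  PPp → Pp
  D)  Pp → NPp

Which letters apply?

none

R is not reflexive: not a R a.
R is not symmetric: a R b but not b R a.
R is not transitive: a R c and c R a but not a R a.
R is not euclidean: a R b and a R d but not b R d.
(A) p → Pp is the dual of axiom T, which corresponds to reflexivity. R is not reflexive — not valid.
(B) axiom B: valid iff R is symmetric. R is not symmetric — not valid.
(C) PPp → Pp (the dual of axiom 4) characterises the transitive frames. R is not transitive — not valid.
(D) Pp → NPp (axiom 5) characterises the euclidean frames. R is not euclidean — not valid.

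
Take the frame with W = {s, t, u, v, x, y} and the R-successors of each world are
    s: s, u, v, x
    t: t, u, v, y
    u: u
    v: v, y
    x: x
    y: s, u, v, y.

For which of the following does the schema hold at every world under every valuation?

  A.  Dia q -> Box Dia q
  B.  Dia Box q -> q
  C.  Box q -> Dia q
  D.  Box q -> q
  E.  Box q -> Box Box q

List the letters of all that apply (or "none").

C, D

R is reflexive: each world relates to itself.
R is not symmetric: s R u but not u R s.
R is not transitive: s R v and v R y but not s R y.
R is not euclidean: s R u and s R s but not u R s.
R is serial: every world has an R-successor.
(A) Dia q -> Box Dia q (axiom 5) characterises the euclidean frames. R is not euclidean — not valid.
(B) Dia Box q -> q (the dual of axiom B) characterises the symmetric frames. R is not symmetric — not valid.
(C) axiom D: valid iff R is serial. R is serial — valid.
(D) axiom T: valid iff R is reflexive. R is reflexive — valid.
(E) Box q -> Box Box q is axiom 4, which corresponds to transitivity. R is not transitive — not valid.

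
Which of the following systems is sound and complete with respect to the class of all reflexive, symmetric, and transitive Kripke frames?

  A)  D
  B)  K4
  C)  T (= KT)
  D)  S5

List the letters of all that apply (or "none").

(A) D is determined by the class of serial frames.
(B) K4 is determined by the class of transitive frames.
(C) T (= KT) is determined by the class of reflexive frames.
(D) S5 is determined by exactly this class.

D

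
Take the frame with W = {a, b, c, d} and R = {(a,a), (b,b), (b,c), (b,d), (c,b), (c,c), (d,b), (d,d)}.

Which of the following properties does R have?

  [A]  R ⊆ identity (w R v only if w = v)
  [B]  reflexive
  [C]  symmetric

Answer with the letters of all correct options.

B, C

(A) not ⊆ identity: b R c with b ≠ c.
(B) reflexive: each world relates to itself.
(C) symmetric: every R-edge is matched by its reverse.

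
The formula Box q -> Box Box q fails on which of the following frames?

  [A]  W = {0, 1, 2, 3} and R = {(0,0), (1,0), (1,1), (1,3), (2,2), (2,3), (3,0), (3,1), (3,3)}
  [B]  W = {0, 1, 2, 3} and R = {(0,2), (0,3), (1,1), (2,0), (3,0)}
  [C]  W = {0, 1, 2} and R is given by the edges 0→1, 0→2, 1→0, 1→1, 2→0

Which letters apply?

A, B, C

The schema Box q -> Box Box q is axiom 4; it is valid on a frame iff R is transitive.
(A) R is not transitive (2 R 3 and 3 R 0 but not 2 R 0), so the schema fails here.
(B) R is not transitive (0 R 2 and 2 R 0 but not 0 R 0), so the schema fails here.
(C) R is not transitive (0 R 1 and 1 R 0 but not 0 R 0), so the schema fails here.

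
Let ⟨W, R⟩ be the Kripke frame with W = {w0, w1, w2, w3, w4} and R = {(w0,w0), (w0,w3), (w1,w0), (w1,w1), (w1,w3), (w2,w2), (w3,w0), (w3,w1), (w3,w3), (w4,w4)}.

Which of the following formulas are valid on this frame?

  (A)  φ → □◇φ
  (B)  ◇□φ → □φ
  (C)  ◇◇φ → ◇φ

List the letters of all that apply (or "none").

none

R is not symmetric: w1 R w0 but not w0 R w1.
R is not transitive: w0 R w3 and w3 R w1 but not w0 R w1.
R is not euclidean: w1 R w0 and w1 R w1 but not w0 R w1.
(A) φ → □◇φ is axiom B; it is valid on a frame exactly when R is symmetric. R is not symmetric, so not valid.
(B) ◇□φ → □φ (the dual of axiom 5) characterises the euclidean frames. R is not euclidean — not valid.
(C) ◇◇φ → ◇φ is the dual of axiom 4; it is valid on a frame exactly when R is transitive. R is not transitive, so not valid.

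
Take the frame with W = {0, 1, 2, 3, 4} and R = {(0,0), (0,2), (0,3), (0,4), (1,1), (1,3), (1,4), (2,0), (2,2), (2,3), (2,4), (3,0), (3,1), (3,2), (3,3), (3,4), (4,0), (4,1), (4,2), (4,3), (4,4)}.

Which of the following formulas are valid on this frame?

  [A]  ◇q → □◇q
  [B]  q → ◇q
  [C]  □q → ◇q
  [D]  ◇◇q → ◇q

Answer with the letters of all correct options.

B, C

R is reflexive: each world relates to itself.
R is not transitive: 0 R 3 and 3 R 1 but not 0 R 1.
R is not euclidean: 3 R 0 and 3 R 1 but not 0 R 1.
R is serial: every world has an R-successor.
(A) axiom 5: valid iff R is euclidean. R is not euclidean — not valid.
(B) q → ◇q (the dual of axiom T) characterises the reflexive frames. R is reflexive — valid.
(C) axiom D: valid iff R is serial. R is serial — valid.
(D) ◇◇q → ◇q is the dual of axiom 4; it is valid on a frame exactly when R is transitive. R is not transitive, so not valid.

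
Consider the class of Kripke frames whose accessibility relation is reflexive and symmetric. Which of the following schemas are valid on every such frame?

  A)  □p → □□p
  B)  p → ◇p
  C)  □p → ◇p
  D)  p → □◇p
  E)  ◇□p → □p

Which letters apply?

Reflexive relations are serial.
(A) □p → □□p is axiom 4; it is valid on a frame exactly when R is transitive. Such an R need not be transitive, so not valid.
(B) the dual of axiom T: valid iff R is reflexive. Every such R is reflexive — valid.
(C) axiom D: valid iff R is serial. Every such R is serial — valid.
(D) p → □◇p is axiom B, which corresponds to symmetry. Every such R is symmetric — valid.
(E) ◇□p → □p is the dual of axiom 5; it is valid on a frame exactly when R is euclidean. Such an R need not be euclidean, so not valid.

B, C, D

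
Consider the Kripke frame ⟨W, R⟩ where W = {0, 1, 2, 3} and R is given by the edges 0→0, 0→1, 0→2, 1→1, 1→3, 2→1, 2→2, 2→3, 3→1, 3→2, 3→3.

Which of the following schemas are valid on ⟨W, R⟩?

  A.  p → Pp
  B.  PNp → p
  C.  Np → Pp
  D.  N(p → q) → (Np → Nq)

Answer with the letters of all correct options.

A, C, D

R is reflexive: each world relates to itself.
R is not symmetric: 0 R 1 but not 1 R 0.
R is serial: every world has an R-successor.
(A) p → Pp (the dual of axiom T) characterises the reflexive frames. R is reflexive — valid.
(B) the dual of axiom B: valid iff R is symmetric. R is not symmetric — not valid.
(C) Np → Pp is axiom D; it is valid on a frame exactly when R is serial. R is serial, so valid.
(D) N(p → q) → (Np → Nq) is the K axiom; it holds on all frames — valid.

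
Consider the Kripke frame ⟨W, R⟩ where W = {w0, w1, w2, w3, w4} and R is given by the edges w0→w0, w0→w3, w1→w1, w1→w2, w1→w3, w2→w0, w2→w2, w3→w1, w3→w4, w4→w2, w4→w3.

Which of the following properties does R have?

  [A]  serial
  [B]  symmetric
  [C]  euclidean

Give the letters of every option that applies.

(A) serial: every world has an R-successor.
(B) not symmetric: w0 R w3 but not w3 R w0.
(C) not euclidean: w0 R w3 and w0 R w0 but not w3 R w0.

A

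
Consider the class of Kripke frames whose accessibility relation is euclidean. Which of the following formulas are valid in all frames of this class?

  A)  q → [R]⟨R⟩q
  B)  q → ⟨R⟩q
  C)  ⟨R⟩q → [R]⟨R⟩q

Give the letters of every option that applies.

C

(A) q → [R]⟨R⟩q is axiom B; it is valid on a frame exactly when R is symmetric. Such an R need not be symmetric, so not valid.
(B) q → ⟨R⟩q is the dual of axiom T, which corresponds to reflexivity. Such an R need not be reflexive — not valid.
(C) ⟨R⟩q → [R]⟨R⟩q is axiom 5; it is valid on a frame exactly when R is euclidean. Every such R is euclidean, so valid.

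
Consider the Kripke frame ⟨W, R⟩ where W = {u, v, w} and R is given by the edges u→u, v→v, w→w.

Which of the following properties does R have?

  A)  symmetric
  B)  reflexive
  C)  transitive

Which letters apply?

(A) symmetric: every R-edge is matched by its reverse.
(B) reflexive: each world relates to itself.
(C) transitive: R is closed under composition.

A, B, C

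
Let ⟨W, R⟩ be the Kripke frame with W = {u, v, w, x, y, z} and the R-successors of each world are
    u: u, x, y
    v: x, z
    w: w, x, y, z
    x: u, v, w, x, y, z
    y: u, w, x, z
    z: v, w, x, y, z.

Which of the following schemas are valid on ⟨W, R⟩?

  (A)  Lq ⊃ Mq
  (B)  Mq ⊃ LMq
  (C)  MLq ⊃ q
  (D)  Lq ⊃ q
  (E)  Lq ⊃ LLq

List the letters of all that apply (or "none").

R is not reflexive: not v R v.
R is symmetric: every R-edge is matched by its reverse.
R is not transitive: u R x and x R v but not u R v.
R is not euclidean: x R u and x R v but not u R v.
R is serial: every world has an R-successor.
(A) Lq ⊃ Mq is axiom D, which corresponds to seriality. R is serial — valid.
(B) Mq ⊃ LMq (axiom 5) characterises the euclidean frames. R is not euclidean — not valid.
(C) the dual of axiom B: valid iff R is symmetric. R is symmetric — valid.
(D) Lq ⊃ q (axiom T) characterises the reflexive frames. R is not reflexive — not valid.
(E) Lq ⊃ LLq (axiom 4) characterises the transitive frames. R is not transitive — not valid.

A, C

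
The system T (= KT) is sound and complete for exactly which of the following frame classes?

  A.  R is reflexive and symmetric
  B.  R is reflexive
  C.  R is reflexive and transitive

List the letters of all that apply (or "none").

B

(A) this class determines B (= KTB), not T (= KT).
(B) T (= KT) is sound and complete for exactly this class.
(C) this class determines S4, not T (= KT).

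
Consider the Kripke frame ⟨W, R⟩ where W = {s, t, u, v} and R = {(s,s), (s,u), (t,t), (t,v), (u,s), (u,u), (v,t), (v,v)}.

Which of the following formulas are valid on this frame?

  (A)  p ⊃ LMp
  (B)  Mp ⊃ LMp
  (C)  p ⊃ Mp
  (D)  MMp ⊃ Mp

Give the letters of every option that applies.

A, B, C, D

R is reflexive: each world relates to itself.
R is symmetric: every R-edge is matched by its reverse.
R is transitive: R is closed under composition.
R is euclidean: any two R-successors of the same world are R-related.
(A) p ⊃ LMp is axiom B; it is valid on a frame exactly when R is symmetric. R is symmetric, so valid.
(B) Mp ⊃ LMp is axiom 5; it is valid on a frame exactly when R is euclidean. R is euclidean, so valid.
(C) the dual of axiom T: valid iff R is reflexive. R is reflexive — valid.
(D) MMp ⊃ Mp is the dual of axiom 4; it is valid on a frame exactly when R is transitive. R is transitive, so valid.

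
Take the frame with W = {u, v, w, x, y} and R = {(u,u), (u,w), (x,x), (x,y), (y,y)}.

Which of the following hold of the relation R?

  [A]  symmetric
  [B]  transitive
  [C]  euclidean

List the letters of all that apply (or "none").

(A) not symmetric: u R w but not w R u.
(B) transitive: R is closed under composition.
(C) not euclidean: u R w and u R u but not w R u.

B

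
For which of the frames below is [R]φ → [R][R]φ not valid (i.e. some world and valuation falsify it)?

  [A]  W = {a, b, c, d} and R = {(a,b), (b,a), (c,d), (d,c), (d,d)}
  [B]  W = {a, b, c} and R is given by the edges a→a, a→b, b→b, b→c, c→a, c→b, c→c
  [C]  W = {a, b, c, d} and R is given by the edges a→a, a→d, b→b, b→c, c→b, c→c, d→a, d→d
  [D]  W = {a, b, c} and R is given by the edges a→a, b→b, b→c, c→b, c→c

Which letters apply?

The schema [R]φ → [R][R]φ is axiom 4; it is valid on a frame iff R is transitive.
(A) R is not transitive (a R b and b R a but not a R a), so the schema fails here.
(B) R is not transitive (a R b and b R c but not a R c), so the schema fails here.
(C) R is transitive (R is closed under composition), so the schema is valid here.
(D) R is transitive (R is closed under composition), so the schema is valid here.

A, B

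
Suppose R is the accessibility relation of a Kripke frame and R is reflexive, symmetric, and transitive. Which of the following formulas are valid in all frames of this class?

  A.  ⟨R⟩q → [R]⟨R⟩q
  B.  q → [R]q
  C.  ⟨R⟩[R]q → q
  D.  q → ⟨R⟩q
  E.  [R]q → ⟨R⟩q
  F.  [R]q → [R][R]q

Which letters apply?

A relation that is reflexive, symmetric, and transitive is also euclidean and serial.
(A) ⟨R⟩q → [R]⟨R⟩q is axiom 5, which corresponds to the euclidean property. Every such R is euclidean — valid.
(B) q → [R]q is valid only on frames where every R-edge is a self-loop. Such an R need not be a subset of the identity — not valid.
(C) ⟨R⟩[R]q → q is the dual of axiom B; it is valid on a frame exactly when R is symmetric. Every such R is symmetric, so valid.
(D) q → ⟨R⟩q is the dual of axiom T; it is valid on a frame exactly when R is reflexive. Every such R is reflexive, so valid.
(E) [R]q → ⟨R⟩q is axiom D, which corresponds to seriality. Every such R is serial — valid.
(F) axiom 4: valid iff R is transitive. Every such R is transitive — valid.

A, C, D, E, F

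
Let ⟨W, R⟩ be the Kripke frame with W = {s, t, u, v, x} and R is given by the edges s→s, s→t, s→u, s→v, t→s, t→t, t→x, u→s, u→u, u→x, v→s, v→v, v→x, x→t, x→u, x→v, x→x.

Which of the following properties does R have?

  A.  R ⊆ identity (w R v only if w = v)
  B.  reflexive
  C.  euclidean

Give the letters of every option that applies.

(A) not ⊆ identity: s R t with s ≠ t.
(B) reflexive: each world relates to itself.
(C) not euclidean: s R t and s R u but not t R u.

B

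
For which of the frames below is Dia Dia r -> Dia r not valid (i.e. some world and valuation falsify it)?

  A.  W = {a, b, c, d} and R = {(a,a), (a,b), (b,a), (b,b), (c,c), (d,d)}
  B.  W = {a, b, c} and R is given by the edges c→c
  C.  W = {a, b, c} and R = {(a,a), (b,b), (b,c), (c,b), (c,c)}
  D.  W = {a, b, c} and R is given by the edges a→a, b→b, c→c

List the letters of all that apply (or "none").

none

The schema Dia Dia r -> Dia r is the dual of axiom 4; it is valid on a frame iff R is transitive.
(A) R is transitive (R is closed under composition), so the schema is valid here.
(B) R is transitive (R is closed under composition), so the schema is valid here.
(C) R is transitive (R is closed under composition), so the schema is valid here.
(D) R is transitive (R is closed under composition), so the schema is valid here.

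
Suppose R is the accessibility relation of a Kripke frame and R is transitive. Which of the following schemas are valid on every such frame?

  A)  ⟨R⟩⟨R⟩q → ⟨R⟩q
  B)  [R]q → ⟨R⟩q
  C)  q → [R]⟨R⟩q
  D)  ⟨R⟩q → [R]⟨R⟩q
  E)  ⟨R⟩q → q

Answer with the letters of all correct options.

(A) ⟨R⟩⟨R⟩q → ⟨R⟩q (the dual of axiom 4) characterises the transitive frames. Every such R is transitive — valid.
(B) axiom D: valid iff R is serial. Such an R need not be serial — not valid.
(C) q → [R]⟨R⟩q (axiom B) characterises the symmetric frames. Such an R need not be symmetric — not valid.
(D) axiom 5: valid iff R is euclidean. Such an R need not be euclidean — not valid.
(E) ⟨R⟩q → q is the converse of T; it holds exactly when R ⊆ identity. Such an R need not be a subset of the identity — not valid.

A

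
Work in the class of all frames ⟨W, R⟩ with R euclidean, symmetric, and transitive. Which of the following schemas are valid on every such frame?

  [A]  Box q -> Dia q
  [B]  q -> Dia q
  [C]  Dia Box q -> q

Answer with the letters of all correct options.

(A) Box q -> Dia q (axiom D) characterises the serial frames. Such an R need not be serial — not valid.
(B) q -> Dia q (the dual of axiom T) characterises the reflexive frames. Such an R need not be reflexive — not valid.
(C) Dia Box q -> q (the dual of axiom B) characterises the symmetric frames. Every such R is symmetric — valid.

C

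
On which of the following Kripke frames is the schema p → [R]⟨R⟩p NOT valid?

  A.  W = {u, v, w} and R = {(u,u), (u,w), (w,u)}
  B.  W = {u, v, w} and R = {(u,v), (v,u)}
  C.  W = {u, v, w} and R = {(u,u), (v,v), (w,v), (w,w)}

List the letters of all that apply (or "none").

C

The schema p → [R]⟨R⟩p is axiom B; it is valid on a frame iff R is symmetric.
(A) R is symmetric (every R-edge is matched by its reverse), so the schema is valid here.
(B) R is symmetric (every R-edge is matched by its reverse), so the schema is valid here.
(C) R is not symmetric (w R v but not v R w), so the schema fails here.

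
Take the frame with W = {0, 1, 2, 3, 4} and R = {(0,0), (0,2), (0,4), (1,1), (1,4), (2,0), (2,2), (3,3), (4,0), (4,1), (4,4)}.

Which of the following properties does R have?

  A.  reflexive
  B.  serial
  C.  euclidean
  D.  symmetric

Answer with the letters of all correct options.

(A) reflexive: each world relates to itself.
(B) serial: every world has an R-successor.
(C) not euclidean: 0 R 2 and 0 R 4 but not 2 R 4.
(D) symmetric: every R-edge is matched by its reverse.

A, B, D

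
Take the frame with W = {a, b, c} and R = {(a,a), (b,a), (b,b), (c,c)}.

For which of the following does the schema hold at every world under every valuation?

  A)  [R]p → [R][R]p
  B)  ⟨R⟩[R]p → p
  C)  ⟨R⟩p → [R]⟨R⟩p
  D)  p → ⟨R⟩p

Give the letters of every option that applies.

R is reflexive: each world relates to itself.
R is not symmetric: b R a but not a R b.
R is transitive: R is closed under composition.
R is not euclidean: b R a and b R b but not a R b.
(A) [R]p → [R][R]p (axiom 4) characterises the transitive frames. R is transitive — valid.
(B) the dual of axiom B: valid iff R is symmetric. R is not symmetric — not valid.
(C) axiom 5: valid iff R is euclidean. R is not euclidean — not valid.
(D) p → ⟨R⟩p (the dual of axiom T) characterises the reflexive frames. R is reflexive — valid.

A, D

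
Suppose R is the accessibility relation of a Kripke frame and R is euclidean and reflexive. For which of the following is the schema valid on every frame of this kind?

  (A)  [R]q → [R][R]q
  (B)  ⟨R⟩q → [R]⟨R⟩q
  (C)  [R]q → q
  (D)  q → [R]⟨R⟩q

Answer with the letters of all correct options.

A reflexive euclidean relation is also symmetric (from wRw and wRv the euclidean condition gives vRw) and hence transitive; it is an equivalence relation.
(A) [R]q → [R][R]q is axiom 4; it is valid on a frame exactly when R is transitive. Every such R is transitive, so valid.
(B) ⟨R⟩q → [R]⟨R⟩q is axiom 5; it is valid on a frame exactly when R is euclidean. Every such R is euclidean, so valid.
(C) [R]q → q is axiom T; it is valid on a frame exactly when R is reflexive. Every such R is reflexive, so valid.
(D) q → [R]⟨R⟩q is axiom B, which corresponds to symmetry. Every such R is symmetric — valid.

A, B, C, D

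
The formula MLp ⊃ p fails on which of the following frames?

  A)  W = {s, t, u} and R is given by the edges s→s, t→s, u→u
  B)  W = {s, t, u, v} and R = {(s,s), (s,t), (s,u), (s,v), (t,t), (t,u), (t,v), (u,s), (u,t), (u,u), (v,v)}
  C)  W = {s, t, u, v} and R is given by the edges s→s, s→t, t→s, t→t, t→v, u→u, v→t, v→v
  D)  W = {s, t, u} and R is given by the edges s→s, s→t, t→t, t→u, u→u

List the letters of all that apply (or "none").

A, B, D

The schema MLp ⊃ p is the dual of axiom B; it is valid on a frame iff R is symmetric.
(A) R is not symmetric (t R s but not s R t), so the schema fails here.
(B) R is not symmetric (s R t but not t R s), so the schema fails here.
(C) R is symmetric (every R-edge is matched by its reverse), so the schema is valid here.
(D) R is not symmetric (s R t but not t R s), so the schema fails here.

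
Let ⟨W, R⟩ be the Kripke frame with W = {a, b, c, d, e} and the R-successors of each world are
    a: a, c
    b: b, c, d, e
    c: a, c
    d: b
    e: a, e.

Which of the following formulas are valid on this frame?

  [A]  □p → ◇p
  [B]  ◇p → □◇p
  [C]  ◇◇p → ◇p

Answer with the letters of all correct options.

A

R is not transitive: b R c and c R a but not b R a.
R is not euclidean: b R c and b R b but not c R b.
R is serial: every world has an R-successor.
(A) axiom D: valid iff R is serial. R is serial — valid.
(B) ◇p → □◇p (axiom 5) characterises the euclidean frames. R is not euclidean — not valid.
(C) the dual of axiom 4: valid iff R is transitive. R is not transitive — not valid.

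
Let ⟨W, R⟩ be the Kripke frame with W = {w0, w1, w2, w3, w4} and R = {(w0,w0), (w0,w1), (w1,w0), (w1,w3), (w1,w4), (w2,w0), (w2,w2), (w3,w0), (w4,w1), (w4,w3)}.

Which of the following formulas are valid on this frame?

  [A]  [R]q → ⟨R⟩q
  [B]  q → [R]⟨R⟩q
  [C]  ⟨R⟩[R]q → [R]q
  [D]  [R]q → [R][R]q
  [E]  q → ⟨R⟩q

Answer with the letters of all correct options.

R is not reflexive: not w1 R w1.
R is not symmetric: w1 R w3 but not w3 R w1.
R is not transitive: w0 R w1 and w1 R w3 but not w0 R w3.
R is not euclidean: w1 R w0 and w1 R w3 but not w0 R w3.
R is serial: every world has an R-successor.
(A) [R]q → ⟨R⟩q (axiom D) characterises the serial frames. R is serial — valid.
(B) q → [R]⟨R⟩q is axiom B; it is valid on a frame exactly when R is symmetric. R is not symmetric, so not valid.
(C) the dual of axiom 5: valid iff R is euclidean. R is not euclidean — not valid.
(D) axiom 4: valid iff R is transitive. R is not transitive — not valid.
(E) q → ⟨R⟩q is the dual of axiom T; it is valid on a frame exactly when R is reflexive. R is not reflexive, so not valid.

A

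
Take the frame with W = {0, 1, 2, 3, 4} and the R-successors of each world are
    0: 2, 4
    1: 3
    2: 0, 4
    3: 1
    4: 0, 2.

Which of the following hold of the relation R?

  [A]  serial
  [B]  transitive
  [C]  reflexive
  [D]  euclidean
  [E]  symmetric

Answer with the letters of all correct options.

A, E

(A) serial: every world has an R-successor.
(B) not transitive: 0 R 2 and 2 R 0 but not 0 R 0.
(C) not reflexive: not 0 R 0.
(D) not euclidean: 0 R 2 and 0 R 2 but not 2 R 2.
(E) symmetric: every R-edge is matched by its reverse.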